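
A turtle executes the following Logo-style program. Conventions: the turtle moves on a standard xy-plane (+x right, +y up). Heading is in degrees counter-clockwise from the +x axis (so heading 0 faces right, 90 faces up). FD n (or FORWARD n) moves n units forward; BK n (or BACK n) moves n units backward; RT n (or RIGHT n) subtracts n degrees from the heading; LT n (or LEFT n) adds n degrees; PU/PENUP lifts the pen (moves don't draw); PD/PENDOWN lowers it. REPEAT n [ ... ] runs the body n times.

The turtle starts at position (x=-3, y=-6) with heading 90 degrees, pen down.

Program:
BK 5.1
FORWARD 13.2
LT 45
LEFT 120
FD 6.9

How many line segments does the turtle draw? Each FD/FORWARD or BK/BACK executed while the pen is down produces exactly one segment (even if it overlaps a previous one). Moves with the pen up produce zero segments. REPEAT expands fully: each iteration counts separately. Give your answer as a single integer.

Answer: 3

Derivation:
Executing turtle program step by step:
Start: pos=(-3,-6), heading=90, pen down
BK 5.1: (-3,-6) -> (-3,-11.1) [heading=90, draw]
FD 13.2: (-3,-11.1) -> (-3,2.1) [heading=90, draw]
LT 45: heading 90 -> 135
LT 120: heading 135 -> 255
FD 6.9: (-3,2.1) -> (-4.786,-4.565) [heading=255, draw]
Final: pos=(-4.786,-4.565), heading=255, 3 segment(s) drawn
Segments drawn: 3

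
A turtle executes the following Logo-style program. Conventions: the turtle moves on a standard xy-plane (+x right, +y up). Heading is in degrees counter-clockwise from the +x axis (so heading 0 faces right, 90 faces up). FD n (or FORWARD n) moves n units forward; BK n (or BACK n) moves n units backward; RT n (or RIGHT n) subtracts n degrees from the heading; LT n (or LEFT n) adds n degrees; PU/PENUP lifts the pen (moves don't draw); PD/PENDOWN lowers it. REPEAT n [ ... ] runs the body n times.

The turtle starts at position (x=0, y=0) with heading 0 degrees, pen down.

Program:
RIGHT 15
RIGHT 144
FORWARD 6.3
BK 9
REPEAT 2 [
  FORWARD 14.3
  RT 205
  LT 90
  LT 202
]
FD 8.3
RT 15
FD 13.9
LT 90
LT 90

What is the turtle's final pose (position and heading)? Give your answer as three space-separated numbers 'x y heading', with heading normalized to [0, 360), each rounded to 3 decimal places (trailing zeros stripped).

Executing turtle program step by step:
Start: pos=(0,0), heading=0, pen down
RT 15: heading 0 -> 345
RT 144: heading 345 -> 201
FD 6.3: (0,0) -> (-5.882,-2.258) [heading=201, draw]
BK 9: (-5.882,-2.258) -> (2.521,0.968) [heading=201, draw]
REPEAT 2 [
  -- iteration 1/2 --
  FD 14.3: (2.521,0.968) -> (-10.83,-4.157) [heading=201, draw]
  RT 205: heading 201 -> 356
  LT 90: heading 356 -> 86
  LT 202: heading 86 -> 288
  -- iteration 2/2 --
  FD 14.3: (-10.83,-4.157) -> (-6.411,-17.757) [heading=288, draw]
  RT 205: heading 288 -> 83
  LT 90: heading 83 -> 173
  LT 202: heading 173 -> 15
]
FD 8.3: (-6.411,-17.757) -> (1.607,-15.609) [heading=15, draw]
RT 15: heading 15 -> 0
FD 13.9: (1.607,-15.609) -> (15.507,-15.609) [heading=0, draw]
LT 90: heading 0 -> 90
LT 90: heading 90 -> 180
Final: pos=(15.507,-15.609), heading=180, 6 segment(s) drawn

Answer: 15.507 -15.609 180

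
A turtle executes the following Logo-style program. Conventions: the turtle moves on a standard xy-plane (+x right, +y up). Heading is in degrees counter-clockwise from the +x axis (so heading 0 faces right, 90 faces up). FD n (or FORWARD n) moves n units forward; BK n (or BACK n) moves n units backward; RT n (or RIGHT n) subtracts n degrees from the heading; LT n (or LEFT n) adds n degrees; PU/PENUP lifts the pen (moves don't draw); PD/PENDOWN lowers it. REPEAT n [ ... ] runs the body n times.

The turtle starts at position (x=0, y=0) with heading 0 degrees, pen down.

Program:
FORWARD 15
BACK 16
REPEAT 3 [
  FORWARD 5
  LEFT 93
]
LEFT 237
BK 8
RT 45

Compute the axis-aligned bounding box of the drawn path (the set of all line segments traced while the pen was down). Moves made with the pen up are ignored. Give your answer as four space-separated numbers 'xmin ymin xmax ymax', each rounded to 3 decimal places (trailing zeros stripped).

Answer: -1.234 0 15 4.993

Derivation:
Executing turtle program step by step:
Start: pos=(0,0), heading=0, pen down
FD 15: (0,0) -> (15,0) [heading=0, draw]
BK 16: (15,0) -> (-1,0) [heading=0, draw]
REPEAT 3 [
  -- iteration 1/3 --
  FD 5: (-1,0) -> (4,0) [heading=0, draw]
  LT 93: heading 0 -> 93
  -- iteration 2/3 --
  FD 5: (4,0) -> (3.738,4.993) [heading=93, draw]
  LT 93: heading 93 -> 186
  -- iteration 3/3 --
  FD 5: (3.738,4.993) -> (-1.234,4.471) [heading=186, draw]
  LT 93: heading 186 -> 279
]
LT 237: heading 279 -> 156
BK 8: (-1.234,4.471) -> (6.074,1.217) [heading=156, draw]
RT 45: heading 156 -> 111
Final: pos=(6.074,1.217), heading=111, 6 segment(s) drawn

Segment endpoints: x in {-1.234, -1, 0, 3.738, 4, 6.074, 15}, y in {0, 1.217, 4.471, 4.993}
xmin=-1.234, ymin=0, xmax=15, ymax=4.993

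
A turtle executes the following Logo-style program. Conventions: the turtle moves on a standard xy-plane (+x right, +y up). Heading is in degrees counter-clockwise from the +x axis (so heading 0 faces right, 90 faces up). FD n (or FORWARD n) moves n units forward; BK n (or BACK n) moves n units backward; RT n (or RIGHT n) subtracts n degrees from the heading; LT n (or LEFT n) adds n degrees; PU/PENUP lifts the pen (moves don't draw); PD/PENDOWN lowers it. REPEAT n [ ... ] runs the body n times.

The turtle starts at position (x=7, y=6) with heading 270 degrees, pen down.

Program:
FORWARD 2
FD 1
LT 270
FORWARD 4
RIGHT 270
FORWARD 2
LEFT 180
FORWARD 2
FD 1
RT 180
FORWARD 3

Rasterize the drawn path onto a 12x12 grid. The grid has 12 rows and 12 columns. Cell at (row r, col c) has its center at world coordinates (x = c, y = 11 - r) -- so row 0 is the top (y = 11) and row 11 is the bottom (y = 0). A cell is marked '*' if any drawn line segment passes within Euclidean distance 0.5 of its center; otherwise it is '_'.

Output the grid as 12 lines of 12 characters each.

Answer: ____________
____________
____________
____________
____________
_______*____
_______*____
___*___*____
___*****____
___*________
___*________
____________

Derivation:
Segment 0: (7,6) -> (7,4)
Segment 1: (7,4) -> (7,3)
Segment 2: (7,3) -> (3,3)
Segment 3: (3,3) -> (3,1)
Segment 4: (3,1) -> (3,3)
Segment 5: (3,3) -> (3,4)
Segment 6: (3,4) -> (3,1)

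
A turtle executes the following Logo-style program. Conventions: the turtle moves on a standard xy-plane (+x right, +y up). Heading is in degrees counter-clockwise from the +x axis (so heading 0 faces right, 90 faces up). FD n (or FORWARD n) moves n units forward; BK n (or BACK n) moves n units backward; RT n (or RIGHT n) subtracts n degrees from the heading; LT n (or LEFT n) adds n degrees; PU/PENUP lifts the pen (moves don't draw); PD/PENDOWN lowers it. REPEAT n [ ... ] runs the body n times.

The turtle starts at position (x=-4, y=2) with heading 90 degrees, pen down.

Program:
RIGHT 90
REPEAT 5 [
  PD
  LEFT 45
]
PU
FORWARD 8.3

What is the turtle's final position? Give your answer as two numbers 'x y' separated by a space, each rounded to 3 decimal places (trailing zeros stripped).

Executing turtle program step by step:
Start: pos=(-4,2), heading=90, pen down
RT 90: heading 90 -> 0
REPEAT 5 [
  -- iteration 1/5 --
  PD: pen down
  LT 45: heading 0 -> 45
  -- iteration 2/5 --
  PD: pen down
  LT 45: heading 45 -> 90
  -- iteration 3/5 --
  PD: pen down
  LT 45: heading 90 -> 135
  -- iteration 4/5 --
  PD: pen down
  LT 45: heading 135 -> 180
  -- iteration 5/5 --
  PD: pen down
  LT 45: heading 180 -> 225
]
PU: pen up
FD 8.3: (-4,2) -> (-9.869,-3.869) [heading=225, move]
Final: pos=(-9.869,-3.869), heading=225, 0 segment(s) drawn

Answer: -9.869 -3.869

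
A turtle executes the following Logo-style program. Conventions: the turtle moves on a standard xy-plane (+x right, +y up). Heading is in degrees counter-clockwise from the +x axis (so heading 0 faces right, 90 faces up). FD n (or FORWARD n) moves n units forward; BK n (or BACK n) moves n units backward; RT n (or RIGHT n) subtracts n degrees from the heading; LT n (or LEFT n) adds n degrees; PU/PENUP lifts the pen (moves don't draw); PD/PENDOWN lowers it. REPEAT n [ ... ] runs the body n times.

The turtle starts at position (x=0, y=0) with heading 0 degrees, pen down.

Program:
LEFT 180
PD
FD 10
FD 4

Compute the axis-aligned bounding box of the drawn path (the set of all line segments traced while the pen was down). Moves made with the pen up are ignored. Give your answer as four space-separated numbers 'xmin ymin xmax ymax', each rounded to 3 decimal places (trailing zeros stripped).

Answer: -14 0 0 0

Derivation:
Executing turtle program step by step:
Start: pos=(0,0), heading=0, pen down
LT 180: heading 0 -> 180
PD: pen down
FD 10: (0,0) -> (-10,0) [heading=180, draw]
FD 4: (-10,0) -> (-14,0) [heading=180, draw]
Final: pos=(-14,0), heading=180, 2 segment(s) drawn

Segment endpoints: x in {-14, -10, 0}, y in {0, 0, 0}
xmin=-14, ymin=0, xmax=0, ymax=0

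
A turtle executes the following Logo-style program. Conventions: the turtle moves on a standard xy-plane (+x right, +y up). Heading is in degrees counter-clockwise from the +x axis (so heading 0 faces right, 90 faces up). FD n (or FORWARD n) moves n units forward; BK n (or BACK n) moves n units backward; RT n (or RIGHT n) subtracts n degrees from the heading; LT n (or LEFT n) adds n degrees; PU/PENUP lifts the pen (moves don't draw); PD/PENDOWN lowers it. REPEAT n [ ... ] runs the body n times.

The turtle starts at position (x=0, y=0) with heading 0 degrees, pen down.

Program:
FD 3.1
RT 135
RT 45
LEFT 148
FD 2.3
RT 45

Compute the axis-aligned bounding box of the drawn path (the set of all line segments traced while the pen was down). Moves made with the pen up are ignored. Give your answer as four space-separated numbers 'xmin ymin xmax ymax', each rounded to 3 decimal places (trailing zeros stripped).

Executing turtle program step by step:
Start: pos=(0,0), heading=0, pen down
FD 3.1: (0,0) -> (3.1,0) [heading=0, draw]
RT 135: heading 0 -> 225
RT 45: heading 225 -> 180
LT 148: heading 180 -> 328
FD 2.3: (3.1,0) -> (5.051,-1.219) [heading=328, draw]
RT 45: heading 328 -> 283
Final: pos=(5.051,-1.219), heading=283, 2 segment(s) drawn

Segment endpoints: x in {0, 3.1, 5.051}, y in {-1.219, 0}
xmin=0, ymin=-1.219, xmax=5.051, ymax=0

Answer: 0 -1.219 5.051 0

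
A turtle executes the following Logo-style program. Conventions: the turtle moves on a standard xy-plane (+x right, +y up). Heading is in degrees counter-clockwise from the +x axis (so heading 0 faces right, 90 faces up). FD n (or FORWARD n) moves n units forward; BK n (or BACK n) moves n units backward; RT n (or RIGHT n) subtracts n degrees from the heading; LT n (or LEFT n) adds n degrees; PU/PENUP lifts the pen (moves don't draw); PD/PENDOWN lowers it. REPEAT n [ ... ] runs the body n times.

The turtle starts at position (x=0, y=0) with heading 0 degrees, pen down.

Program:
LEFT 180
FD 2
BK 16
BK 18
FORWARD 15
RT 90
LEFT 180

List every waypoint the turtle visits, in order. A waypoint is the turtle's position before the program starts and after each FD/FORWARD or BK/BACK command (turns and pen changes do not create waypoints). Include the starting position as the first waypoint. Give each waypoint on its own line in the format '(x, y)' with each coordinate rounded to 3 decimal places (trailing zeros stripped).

Answer: (0, 0)
(-2, 0)
(14, 0)
(32, 0)
(17, 0)

Derivation:
Executing turtle program step by step:
Start: pos=(0,0), heading=0, pen down
LT 180: heading 0 -> 180
FD 2: (0,0) -> (-2,0) [heading=180, draw]
BK 16: (-2,0) -> (14,0) [heading=180, draw]
BK 18: (14,0) -> (32,0) [heading=180, draw]
FD 15: (32,0) -> (17,0) [heading=180, draw]
RT 90: heading 180 -> 90
LT 180: heading 90 -> 270
Final: pos=(17,0), heading=270, 4 segment(s) drawn
Waypoints (5 total):
(0, 0)
(-2, 0)
(14, 0)
(32, 0)
(17, 0)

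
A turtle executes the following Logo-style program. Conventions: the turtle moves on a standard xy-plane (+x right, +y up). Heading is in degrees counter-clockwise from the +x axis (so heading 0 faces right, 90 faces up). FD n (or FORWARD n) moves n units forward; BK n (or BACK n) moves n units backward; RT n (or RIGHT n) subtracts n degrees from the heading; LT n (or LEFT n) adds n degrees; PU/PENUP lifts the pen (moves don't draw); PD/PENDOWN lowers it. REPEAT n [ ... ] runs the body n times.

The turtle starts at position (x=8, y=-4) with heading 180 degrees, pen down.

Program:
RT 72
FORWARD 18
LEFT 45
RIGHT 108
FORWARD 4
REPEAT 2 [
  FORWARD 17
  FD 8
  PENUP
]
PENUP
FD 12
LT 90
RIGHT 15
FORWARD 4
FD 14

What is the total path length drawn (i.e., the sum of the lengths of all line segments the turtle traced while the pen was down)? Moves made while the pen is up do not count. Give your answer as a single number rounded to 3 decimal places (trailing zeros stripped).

Executing turtle program step by step:
Start: pos=(8,-4), heading=180, pen down
RT 72: heading 180 -> 108
FD 18: (8,-4) -> (2.438,13.119) [heading=108, draw]
LT 45: heading 108 -> 153
RT 108: heading 153 -> 45
FD 4: (2.438,13.119) -> (5.266,15.947) [heading=45, draw]
REPEAT 2 [
  -- iteration 1/2 --
  FD 17: (5.266,15.947) -> (17.287,27.968) [heading=45, draw]
  FD 8: (17.287,27.968) -> (22.944,33.625) [heading=45, draw]
  PU: pen up
  -- iteration 2/2 --
  FD 17: (22.944,33.625) -> (34.965,45.646) [heading=45, move]
  FD 8: (34.965,45.646) -> (40.621,51.303) [heading=45, move]
  PU: pen up
]
PU: pen up
FD 12: (40.621,51.303) -> (49.107,59.788) [heading=45, move]
LT 90: heading 45 -> 135
RT 15: heading 135 -> 120
FD 4: (49.107,59.788) -> (47.107,63.252) [heading=120, move]
FD 14: (47.107,63.252) -> (40.107,75.377) [heading=120, move]
Final: pos=(40.107,75.377), heading=120, 4 segment(s) drawn

Segment lengths:
  seg 1: (8,-4) -> (2.438,13.119), length = 18
  seg 2: (2.438,13.119) -> (5.266,15.947), length = 4
  seg 3: (5.266,15.947) -> (17.287,27.968), length = 17
  seg 4: (17.287,27.968) -> (22.944,33.625), length = 8
Total = 47

Answer: 47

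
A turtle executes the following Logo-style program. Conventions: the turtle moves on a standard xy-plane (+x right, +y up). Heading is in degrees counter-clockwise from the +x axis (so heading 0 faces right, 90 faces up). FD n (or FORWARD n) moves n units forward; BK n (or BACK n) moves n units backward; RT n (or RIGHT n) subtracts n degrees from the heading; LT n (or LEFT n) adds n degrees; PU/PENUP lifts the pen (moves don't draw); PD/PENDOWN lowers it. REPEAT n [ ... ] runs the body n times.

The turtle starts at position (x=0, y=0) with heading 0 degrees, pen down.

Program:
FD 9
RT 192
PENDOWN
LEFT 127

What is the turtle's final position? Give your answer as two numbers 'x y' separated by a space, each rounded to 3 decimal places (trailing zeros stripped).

Executing turtle program step by step:
Start: pos=(0,0), heading=0, pen down
FD 9: (0,0) -> (9,0) [heading=0, draw]
RT 192: heading 0 -> 168
PD: pen down
LT 127: heading 168 -> 295
Final: pos=(9,0), heading=295, 1 segment(s) drawn

Answer: 9 0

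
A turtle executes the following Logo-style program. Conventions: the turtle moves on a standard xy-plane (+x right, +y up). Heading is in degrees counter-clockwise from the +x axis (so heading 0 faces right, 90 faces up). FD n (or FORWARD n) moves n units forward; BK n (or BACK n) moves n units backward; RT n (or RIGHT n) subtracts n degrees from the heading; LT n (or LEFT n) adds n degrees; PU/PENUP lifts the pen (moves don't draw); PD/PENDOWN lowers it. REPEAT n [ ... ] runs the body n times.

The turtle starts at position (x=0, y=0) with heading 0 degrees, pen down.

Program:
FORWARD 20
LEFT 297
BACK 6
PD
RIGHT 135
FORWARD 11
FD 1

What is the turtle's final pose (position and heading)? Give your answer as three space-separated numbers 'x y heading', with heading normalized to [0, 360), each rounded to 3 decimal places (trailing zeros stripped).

Answer: 5.863 9.054 162

Derivation:
Executing turtle program step by step:
Start: pos=(0,0), heading=0, pen down
FD 20: (0,0) -> (20,0) [heading=0, draw]
LT 297: heading 0 -> 297
BK 6: (20,0) -> (17.276,5.346) [heading=297, draw]
PD: pen down
RT 135: heading 297 -> 162
FD 11: (17.276,5.346) -> (6.814,8.745) [heading=162, draw]
FD 1: (6.814,8.745) -> (5.863,9.054) [heading=162, draw]
Final: pos=(5.863,9.054), heading=162, 4 segment(s) drawn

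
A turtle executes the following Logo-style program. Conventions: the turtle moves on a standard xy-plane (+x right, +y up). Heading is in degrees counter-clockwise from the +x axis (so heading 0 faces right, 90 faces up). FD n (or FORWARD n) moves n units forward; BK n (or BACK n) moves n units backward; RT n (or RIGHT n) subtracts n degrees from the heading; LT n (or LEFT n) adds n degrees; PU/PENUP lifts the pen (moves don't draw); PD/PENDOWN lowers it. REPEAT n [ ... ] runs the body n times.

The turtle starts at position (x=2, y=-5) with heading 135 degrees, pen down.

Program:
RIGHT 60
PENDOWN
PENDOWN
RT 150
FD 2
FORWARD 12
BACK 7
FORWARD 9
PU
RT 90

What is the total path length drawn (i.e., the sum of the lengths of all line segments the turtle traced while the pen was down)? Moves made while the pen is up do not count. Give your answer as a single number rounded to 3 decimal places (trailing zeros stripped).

Executing turtle program step by step:
Start: pos=(2,-5), heading=135, pen down
RT 60: heading 135 -> 75
PD: pen down
PD: pen down
RT 150: heading 75 -> 285
FD 2: (2,-5) -> (2.518,-6.932) [heading=285, draw]
FD 12: (2.518,-6.932) -> (5.623,-18.523) [heading=285, draw]
BK 7: (5.623,-18.523) -> (3.812,-11.761) [heading=285, draw]
FD 9: (3.812,-11.761) -> (6.141,-20.455) [heading=285, draw]
PU: pen up
RT 90: heading 285 -> 195
Final: pos=(6.141,-20.455), heading=195, 4 segment(s) drawn

Segment lengths:
  seg 1: (2,-5) -> (2.518,-6.932), length = 2
  seg 2: (2.518,-6.932) -> (5.623,-18.523), length = 12
  seg 3: (5.623,-18.523) -> (3.812,-11.761), length = 7
  seg 4: (3.812,-11.761) -> (6.141,-20.455), length = 9
Total = 30

Answer: 30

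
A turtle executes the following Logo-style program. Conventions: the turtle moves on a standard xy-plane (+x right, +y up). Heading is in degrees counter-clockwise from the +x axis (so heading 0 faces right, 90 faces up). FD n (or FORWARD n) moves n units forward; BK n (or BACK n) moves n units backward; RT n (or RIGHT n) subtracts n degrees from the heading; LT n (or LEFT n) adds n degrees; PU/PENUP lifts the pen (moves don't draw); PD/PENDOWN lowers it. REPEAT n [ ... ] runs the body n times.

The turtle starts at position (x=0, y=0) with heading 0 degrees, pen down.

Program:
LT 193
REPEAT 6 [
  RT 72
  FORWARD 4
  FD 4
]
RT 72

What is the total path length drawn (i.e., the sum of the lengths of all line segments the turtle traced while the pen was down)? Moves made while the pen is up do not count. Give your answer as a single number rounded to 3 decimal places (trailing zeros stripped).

Answer: 48

Derivation:
Executing turtle program step by step:
Start: pos=(0,0), heading=0, pen down
LT 193: heading 0 -> 193
REPEAT 6 [
  -- iteration 1/6 --
  RT 72: heading 193 -> 121
  FD 4: (0,0) -> (-2.06,3.429) [heading=121, draw]
  FD 4: (-2.06,3.429) -> (-4.12,6.857) [heading=121, draw]
  -- iteration 2/6 --
  RT 72: heading 121 -> 49
  FD 4: (-4.12,6.857) -> (-1.496,9.876) [heading=49, draw]
  FD 4: (-1.496,9.876) -> (1.128,12.895) [heading=49, draw]
  -- iteration 3/6 --
  RT 72: heading 49 -> 337
  FD 4: (1.128,12.895) -> (4.81,11.332) [heading=337, draw]
  FD 4: (4.81,11.332) -> (8.492,9.769) [heading=337, draw]
  -- iteration 4/6 --
  RT 72: heading 337 -> 265
  FD 4: (8.492,9.769) -> (8.144,5.784) [heading=265, draw]
  FD 4: (8.144,5.784) -> (7.795,1.8) [heading=265, draw]
  -- iteration 5/6 --
  RT 72: heading 265 -> 193
  FD 4: (7.795,1.8) -> (3.897,0.9) [heading=193, draw]
  FD 4: (3.897,0.9) -> (0,0) [heading=193, draw]
  -- iteration 6/6 --
  RT 72: heading 193 -> 121
  FD 4: (0,0) -> (-2.06,3.429) [heading=121, draw]
  FD 4: (-2.06,3.429) -> (-4.12,6.857) [heading=121, draw]
]
RT 72: heading 121 -> 49
Final: pos=(-4.12,6.857), heading=49, 12 segment(s) drawn

Segment lengths:
  seg 1: (0,0) -> (-2.06,3.429), length = 4
  seg 2: (-2.06,3.429) -> (-4.12,6.857), length = 4
  seg 3: (-4.12,6.857) -> (-1.496,9.876), length = 4
  seg 4: (-1.496,9.876) -> (1.128,12.895), length = 4
  seg 5: (1.128,12.895) -> (4.81,11.332), length = 4
  seg 6: (4.81,11.332) -> (8.492,9.769), length = 4
  seg 7: (8.492,9.769) -> (8.144,5.784), length = 4
  seg 8: (8.144,5.784) -> (7.795,1.8), length = 4
  seg 9: (7.795,1.8) -> (3.897,0.9), length = 4
  seg 10: (3.897,0.9) -> (0,0), length = 4
  seg 11: (0,0) -> (-2.06,3.429), length = 4
  seg 12: (-2.06,3.429) -> (-4.12,6.857), length = 4
Total = 48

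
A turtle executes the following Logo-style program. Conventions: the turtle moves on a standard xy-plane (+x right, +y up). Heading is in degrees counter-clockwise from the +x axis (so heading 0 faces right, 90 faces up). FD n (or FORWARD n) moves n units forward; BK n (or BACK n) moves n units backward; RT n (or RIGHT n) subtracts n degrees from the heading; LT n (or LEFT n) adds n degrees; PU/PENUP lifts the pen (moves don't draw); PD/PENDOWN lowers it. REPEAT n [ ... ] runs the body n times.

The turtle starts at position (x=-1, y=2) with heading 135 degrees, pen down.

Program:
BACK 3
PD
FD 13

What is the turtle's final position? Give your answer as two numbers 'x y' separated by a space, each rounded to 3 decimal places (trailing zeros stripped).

Answer: -8.071 9.071

Derivation:
Executing turtle program step by step:
Start: pos=(-1,2), heading=135, pen down
BK 3: (-1,2) -> (1.121,-0.121) [heading=135, draw]
PD: pen down
FD 13: (1.121,-0.121) -> (-8.071,9.071) [heading=135, draw]
Final: pos=(-8.071,9.071), heading=135, 2 segment(s) drawn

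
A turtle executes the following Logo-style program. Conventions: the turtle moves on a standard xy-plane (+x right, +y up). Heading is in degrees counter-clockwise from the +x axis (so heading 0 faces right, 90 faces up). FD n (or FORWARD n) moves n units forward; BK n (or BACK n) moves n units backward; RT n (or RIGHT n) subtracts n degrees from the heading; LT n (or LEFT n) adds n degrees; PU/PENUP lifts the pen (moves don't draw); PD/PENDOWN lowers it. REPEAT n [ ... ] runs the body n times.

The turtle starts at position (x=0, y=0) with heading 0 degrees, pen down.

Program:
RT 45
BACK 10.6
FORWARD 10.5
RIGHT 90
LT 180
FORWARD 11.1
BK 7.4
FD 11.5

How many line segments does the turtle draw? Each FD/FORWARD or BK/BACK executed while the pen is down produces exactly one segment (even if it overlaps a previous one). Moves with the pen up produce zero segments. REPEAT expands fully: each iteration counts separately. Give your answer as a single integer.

Executing turtle program step by step:
Start: pos=(0,0), heading=0, pen down
RT 45: heading 0 -> 315
BK 10.6: (0,0) -> (-7.495,7.495) [heading=315, draw]
FD 10.5: (-7.495,7.495) -> (-0.071,0.071) [heading=315, draw]
RT 90: heading 315 -> 225
LT 180: heading 225 -> 45
FD 11.1: (-0.071,0.071) -> (7.778,7.92) [heading=45, draw]
BK 7.4: (7.778,7.92) -> (2.546,2.687) [heading=45, draw]
FD 11.5: (2.546,2.687) -> (10.677,10.819) [heading=45, draw]
Final: pos=(10.677,10.819), heading=45, 5 segment(s) drawn
Segments drawn: 5

Answer: 5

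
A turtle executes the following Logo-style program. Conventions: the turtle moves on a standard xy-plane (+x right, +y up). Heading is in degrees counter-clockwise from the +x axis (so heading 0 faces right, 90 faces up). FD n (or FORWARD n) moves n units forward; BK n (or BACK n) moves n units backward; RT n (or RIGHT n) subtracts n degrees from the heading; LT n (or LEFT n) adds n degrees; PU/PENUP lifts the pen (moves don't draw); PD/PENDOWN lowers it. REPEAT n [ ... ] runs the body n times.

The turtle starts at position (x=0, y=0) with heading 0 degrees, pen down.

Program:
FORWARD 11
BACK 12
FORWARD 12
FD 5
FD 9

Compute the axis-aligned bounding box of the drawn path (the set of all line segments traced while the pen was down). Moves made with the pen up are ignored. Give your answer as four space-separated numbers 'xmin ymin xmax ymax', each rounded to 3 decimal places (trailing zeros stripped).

Answer: -1 0 25 0

Derivation:
Executing turtle program step by step:
Start: pos=(0,0), heading=0, pen down
FD 11: (0,0) -> (11,0) [heading=0, draw]
BK 12: (11,0) -> (-1,0) [heading=0, draw]
FD 12: (-1,0) -> (11,0) [heading=0, draw]
FD 5: (11,0) -> (16,0) [heading=0, draw]
FD 9: (16,0) -> (25,0) [heading=0, draw]
Final: pos=(25,0), heading=0, 5 segment(s) drawn

Segment endpoints: x in {-1, 0, 11, 16, 25}, y in {0}
xmin=-1, ymin=0, xmax=25, ymax=0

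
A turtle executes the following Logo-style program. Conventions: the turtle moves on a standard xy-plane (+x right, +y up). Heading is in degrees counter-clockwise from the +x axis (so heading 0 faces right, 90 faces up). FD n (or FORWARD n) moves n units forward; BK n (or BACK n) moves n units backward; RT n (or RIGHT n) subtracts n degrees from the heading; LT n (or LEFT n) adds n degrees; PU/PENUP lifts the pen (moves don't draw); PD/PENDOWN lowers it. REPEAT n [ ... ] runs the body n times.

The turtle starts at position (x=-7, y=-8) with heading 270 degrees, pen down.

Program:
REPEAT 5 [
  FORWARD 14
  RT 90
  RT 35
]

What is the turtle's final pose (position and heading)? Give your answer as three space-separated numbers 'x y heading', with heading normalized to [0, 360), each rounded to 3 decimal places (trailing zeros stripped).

Executing turtle program step by step:
Start: pos=(-7,-8), heading=270, pen down
REPEAT 5 [
  -- iteration 1/5 --
  FD 14: (-7,-8) -> (-7,-22) [heading=270, draw]
  RT 90: heading 270 -> 180
  RT 35: heading 180 -> 145
  -- iteration 2/5 --
  FD 14: (-7,-22) -> (-18.468,-13.97) [heading=145, draw]
  RT 90: heading 145 -> 55
  RT 35: heading 55 -> 20
  -- iteration 3/5 --
  FD 14: (-18.468,-13.97) -> (-5.312,-9.182) [heading=20, draw]
  RT 90: heading 20 -> 290
  RT 35: heading 290 -> 255
  -- iteration 4/5 --
  FD 14: (-5.312,-9.182) -> (-8.936,-22.705) [heading=255, draw]
  RT 90: heading 255 -> 165
  RT 35: heading 165 -> 130
  -- iteration 5/5 --
  FD 14: (-8.936,-22.705) -> (-17.935,-11.98) [heading=130, draw]
  RT 90: heading 130 -> 40
  RT 35: heading 40 -> 5
]
Final: pos=(-17.935,-11.98), heading=5, 5 segment(s) drawn

Answer: -17.935 -11.98 5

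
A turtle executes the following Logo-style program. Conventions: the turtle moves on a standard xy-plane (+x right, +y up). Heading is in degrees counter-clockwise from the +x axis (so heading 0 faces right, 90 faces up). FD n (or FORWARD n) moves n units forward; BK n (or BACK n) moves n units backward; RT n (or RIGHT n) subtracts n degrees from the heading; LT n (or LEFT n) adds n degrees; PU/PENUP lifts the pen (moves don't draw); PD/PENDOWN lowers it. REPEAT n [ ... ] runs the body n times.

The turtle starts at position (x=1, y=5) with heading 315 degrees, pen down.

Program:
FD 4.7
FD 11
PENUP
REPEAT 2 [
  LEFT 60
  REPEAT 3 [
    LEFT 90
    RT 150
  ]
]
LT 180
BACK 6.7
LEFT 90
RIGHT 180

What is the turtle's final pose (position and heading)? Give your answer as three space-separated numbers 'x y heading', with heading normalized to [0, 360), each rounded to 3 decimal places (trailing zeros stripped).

Answer: 13.836 0.37 165

Derivation:
Executing turtle program step by step:
Start: pos=(1,5), heading=315, pen down
FD 4.7: (1,5) -> (4.323,1.677) [heading=315, draw]
FD 11: (4.323,1.677) -> (12.102,-6.102) [heading=315, draw]
PU: pen up
REPEAT 2 [
  -- iteration 1/2 --
  LT 60: heading 315 -> 15
  REPEAT 3 [
    -- iteration 1/3 --
    LT 90: heading 15 -> 105
    RT 150: heading 105 -> 315
    -- iteration 2/3 --
    LT 90: heading 315 -> 45
    RT 150: heading 45 -> 255
    -- iteration 3/3 --
    LT 90: heading 255 -> 345
    RT 150: heading 345 -> 195
  ]
  -- iteration 2/2 --
  LT 60: heading 195 -> 255
  REPEAT 3 [
    -- iteration 1/3 --
    LT 90: heading 255 -> 345
    RT 150: heading 345 -> 195
    -- iteration 2/3 --
    LT 90: heading 195 -> 285
    RT 150: heading 285 -> 135
    -- iteration 3/3 --
    LT 90: heading 135 -> 225
    RT 150: heading 225 -> 75
  ]
]
LT 180: heading 75 -> 255
BK 6.7: (12.102,-6.102) -> (13.836,0.37) [heading=255, move]
LT 90: heading 255 -> 345
RT 180: heading 345 -> 165
Final: pos=(13.836,0.37), heading=165, 2 segment(s) drawn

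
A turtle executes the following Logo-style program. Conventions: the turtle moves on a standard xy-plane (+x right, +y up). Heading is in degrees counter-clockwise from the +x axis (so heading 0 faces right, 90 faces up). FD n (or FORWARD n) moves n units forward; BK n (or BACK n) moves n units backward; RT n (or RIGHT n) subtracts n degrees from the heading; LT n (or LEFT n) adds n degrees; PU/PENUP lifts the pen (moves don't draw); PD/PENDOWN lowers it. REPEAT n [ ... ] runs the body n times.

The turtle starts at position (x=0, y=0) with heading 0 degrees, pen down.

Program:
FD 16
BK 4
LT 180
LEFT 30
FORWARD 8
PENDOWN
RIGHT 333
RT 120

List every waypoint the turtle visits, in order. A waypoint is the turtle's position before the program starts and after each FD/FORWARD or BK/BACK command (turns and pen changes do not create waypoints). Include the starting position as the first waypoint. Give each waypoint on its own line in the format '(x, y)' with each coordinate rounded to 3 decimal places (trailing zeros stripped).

Answer: (0, 0)
(16, 0)
(12, 0)
(5.072, -4)

Derivation:
Executing turtle program step by step:
Start: pos=(0,0), heading=0, pen down
FD 16: (0,0) -> (16,0) [heading=0, draw]
BK 4: (16,0) -> (12,0) [heading=0, draw]
LT 180: heading 0 -> 180
LT 30: heading 180 -> 210
FD 8: (12,0) -> (5.072,-4) [heading=210, draw]
PD: pen down
RT 333: heading 210 -> 237
RT 120: heading 237 -> 117
Final: pos=(5.072,-4), heading=117, 3 segment(s) drawn
Waypoints (4 total):
(0, 0)
(16, 0)
(12, 0)
(5.072, -4)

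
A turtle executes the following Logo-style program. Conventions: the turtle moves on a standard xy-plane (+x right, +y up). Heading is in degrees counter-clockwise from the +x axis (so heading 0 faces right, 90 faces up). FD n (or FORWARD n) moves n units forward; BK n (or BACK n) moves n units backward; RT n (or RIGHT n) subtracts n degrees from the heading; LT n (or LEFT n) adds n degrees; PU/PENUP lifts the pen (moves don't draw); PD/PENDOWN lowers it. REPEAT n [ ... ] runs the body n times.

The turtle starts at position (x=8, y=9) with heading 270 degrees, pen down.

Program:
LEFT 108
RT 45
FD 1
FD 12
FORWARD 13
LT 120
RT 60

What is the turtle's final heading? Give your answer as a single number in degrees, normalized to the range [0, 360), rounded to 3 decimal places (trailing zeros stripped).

Executing turtle program step by step:
Start: pos=(8,9), heading=270, pen down
LT 108: heading 270 -> 18
RT 45: heading 18 -> 333
FD 1: (8,9) -> (8.891,8.546) [heading=333, draw]
FD 12: (8.891,8.546) -> (19.583,3.098) [heading=333, draw]
FD 13: (19.583,3.098) -> (31.166,-2.804) [heading=333, draw]
LT 120: heading 333 -> 93
RT 60: heading 93 -> 33
Final: pos=(31.166,-2.804), heading=33, 3 segment(s) drawn

Answer: 33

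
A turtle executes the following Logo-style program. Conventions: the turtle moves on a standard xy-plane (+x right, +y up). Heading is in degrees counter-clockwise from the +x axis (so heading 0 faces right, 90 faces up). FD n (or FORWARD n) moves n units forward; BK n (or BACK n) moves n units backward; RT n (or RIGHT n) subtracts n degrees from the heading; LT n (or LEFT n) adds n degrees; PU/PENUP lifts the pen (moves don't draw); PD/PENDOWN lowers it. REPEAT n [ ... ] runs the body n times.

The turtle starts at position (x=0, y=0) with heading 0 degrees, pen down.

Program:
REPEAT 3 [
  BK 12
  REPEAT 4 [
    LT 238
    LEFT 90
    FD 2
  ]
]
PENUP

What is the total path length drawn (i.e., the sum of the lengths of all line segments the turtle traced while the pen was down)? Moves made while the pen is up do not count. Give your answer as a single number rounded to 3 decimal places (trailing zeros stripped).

Executing turtle program step by step:
Start: pos=(0,0), heading=0, pen down
REPEAT 3 [
  -- iteration 1/3 --
  BK 12: (0,0) -> (-12,0) [heading=0, draw]
  REPEAT 4 [
    -- iteration 1/4 --
    LT 238: heading 0 -> 238
    LT 90: heading 238 -> 328
    FD 2: (-12,0) -> (-10.304,-1.06) [heading=328, draw]
    -- iteration 2/4 --
    LT 238: heading 328 -> 206
    LT 90: heading 206 -> 296
    FD 2: (-10.304,-1.06) -> (-9.427,-2.857) [heading=296, draw]
    -- iteration 3/4 --
    LT 238: heading 296 -> 174
    LT 90: heading 174 -> 264
    FD 2: (-9.427,-2.857) -> (-9.636,-4.846) [heading=264, draw]
    -- iteration 4/4 --
    LT 238: heading 264 -> 142
    LT 90: heading 142 -> 232
    FD 2: (-9.636,-4.846) -> (-10.868,-6.422) [heading=232, draw]
  ]
  -- iteration 2/3 --
  BK 12: (-10.868,-6.422) -> (-3.48,3.034) [heading=232, draw]
  REPEAT 4 [
    -- iteration 1/4 --
    LT 238: heading 232 -> 110
    LT 90: heading 110 -> 200
    FD 2: (-3.48,3.034) -> (-5.359,2.35) [heading=200, draw]
    -- iteration 2/4 --
    LT 238: heading 200 -> 78
    LT 90: heading 78 -> 168
    FD 2: (-5.359,2.35) -> (-7.315,2.765) [heading=168, draw]
    -- iteration 3/4 --
    LT 238: heading 168 -> 46
    LT 90: heading 46 -> 136
    FD 2: (-7.315,2.765) -> (-8.754,4.155) [heading=136, draw]
    -- iteration 4/4 --
    LT 238: heading 136 -> 14
    LT 90: heading 14 -> 104
    FD 2: (-8.754,4.155) -> (-9.238,6.095) [heading=104, draw]
  ]
  -- iteration 3/3 --
  BK 12: (-9.238,6.095) -> (-6.335,-5.548) [heading=104, draw]
  REPEAT 4 [
    -- iteration 1/4 --
    LT 238: heading 104 -> 342
    LT 90: heading 342 -> 72
    FD 2: (-6.335,-5.548) -> (-5.717,-3.646) [heading=72, draw]
    -- iteration 2/4 --
    LT 238: heading 72 -> 310
    LT 90: heading 310 -> 40
    FD 2: (-5.717,-3.646) -> (-4.185,-2.361) [heading=40, draw]
    -- iteration 3/4 --
    LT 238: heading 40 -> 278
    LT 90: heading 278 -> 8
    FD 2: (-4.185,-2.361) -> (-2.204,-2.082) [heading=8, draw]
    -- iteration 4/4 --
    LT 238: heading 8 -> 246
    LT 90: heading 246 -> 336
    FD 2: (-2.204,-2.082) -> (-0.377,-2.896) [heading=336, draw]
  ]
]
PU: pen up
Final: pos=(-0.377,-2.896), heading=336, 15 segment(s) drawn

Segment lengths:
  seg 1: (0,0) -> (-12,0), length = 12
  seg 2: (-12,0) -> (-10.304,-1.06), length = 2
  seg 3: (-10.304,-1.06) -> (-9.427,-2.857), length = 2
  seg 4: (-9.427,-2.857) -> (-9.636,-4.846), length = 2
  seg 5: (-9.636,-4.846) -> (-10.868,-6.422), length = 2
  seg 6: (-10.868,-6.422) -> (-3.48,3.034), length = 12
  seg 7: (-3.48,3.034) -> (-5.359,2.35), length = 2
  seg 8: (-5.359,2.35) -> (-7.315,2.765), length = 2
  seg 9: (-7.315,2.765) -> (-8.754,4.155), length = 2
  seg 10: (-8.754,4.155) -> (-9.238,6.095), length = 2
  seg 11: (-9.238,6.095) -> (-6.335,-5.548), length = 12
  seg 12: (-6.335,-5.548) -> (-5.717,-3.646), length = 2
  seg 13: (-5.717,-3.646) -> (-4.185,-2.361), length = 2
  seg 14: (-4.185,-2.361) -> (-2.204,-2.082), length = 2
  seg 15: (-2.204,-2.082) -> (-0.377,-2.896), length = 2
Total = 60

Answer: 60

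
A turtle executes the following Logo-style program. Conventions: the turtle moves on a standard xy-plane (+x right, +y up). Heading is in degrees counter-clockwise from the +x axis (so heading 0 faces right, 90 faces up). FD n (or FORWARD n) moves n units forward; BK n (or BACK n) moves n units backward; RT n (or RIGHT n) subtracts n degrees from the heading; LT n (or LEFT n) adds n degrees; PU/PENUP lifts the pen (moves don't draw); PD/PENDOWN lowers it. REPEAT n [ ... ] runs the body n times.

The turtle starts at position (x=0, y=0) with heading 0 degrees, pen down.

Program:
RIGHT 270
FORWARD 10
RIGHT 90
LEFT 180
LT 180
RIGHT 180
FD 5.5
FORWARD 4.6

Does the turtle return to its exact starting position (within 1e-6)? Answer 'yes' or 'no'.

Executing turtle program step by step:
Start: pos=(0,0), heading=0, pen down
RT 270: heading 0 -> 90
FD 10: (0,0) -> (0,10) [heading=90, draw]
RT 90: heading 90 -> 0
LT 180: heading 0 -> 180
LT 180: heading 180 -> 0
RT 180: heading 0 -> 180
FD 5.5: (0,10) -> (-5.5,10) [heading=180, draw]
FD 4.6: (-5.5,10) -> (-10.1,10) [heading=180, draw]
Final: pos=(-10.1,10), heading=180, 3 segment(s) drawn

Start position: (0, 0)
Final position: (-10.1, 10)
Distance = 14.213; >= 1e-6 -> NOT closed

Answer: no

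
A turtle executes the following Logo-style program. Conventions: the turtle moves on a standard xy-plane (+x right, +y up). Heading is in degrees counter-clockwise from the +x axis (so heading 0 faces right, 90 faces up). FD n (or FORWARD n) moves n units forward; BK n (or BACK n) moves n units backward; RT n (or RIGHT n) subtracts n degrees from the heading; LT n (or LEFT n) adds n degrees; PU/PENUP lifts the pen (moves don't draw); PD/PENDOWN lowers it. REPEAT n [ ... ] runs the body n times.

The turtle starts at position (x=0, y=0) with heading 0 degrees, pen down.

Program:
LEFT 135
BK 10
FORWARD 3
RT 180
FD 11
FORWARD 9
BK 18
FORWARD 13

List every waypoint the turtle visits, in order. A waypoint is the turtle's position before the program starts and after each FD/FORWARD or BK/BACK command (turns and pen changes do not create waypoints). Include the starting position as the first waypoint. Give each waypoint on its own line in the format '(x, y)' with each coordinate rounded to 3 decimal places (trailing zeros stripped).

Answer: (0, 0)
(7.071, -7.071)
(4.95, -4.95)
(12.728, -12.728)
(19.092, -19.092)
(6.364, -6.364)
(15.556, -15.556)

Derivation:
Executing turtle program step by step:
Start: pos=(0,0), heading=0, pen down
LT 135: heading 0 -> 135
BK 10: (0,0) -> (7.071,-7.071) [heading=135, draw]
FD 3: (7.071,-7.071) -> (4.95,-4.95) [heading=135, draw]
RT 180: heading 135 -> 315
FD 11: (4.95,-4.95) -> (12.728,-12.728) [heading=315, draw]
FD 9: (12.728,-12.728) -> (19.092,-19.092) [heading=315, draw]
BK 18: (19.092,-19.092) -> (6.364,-6.364) [heading=315, draw]
FD 13: (6.364,-6.364) -> (15.556,-15.556) [heading=315, draw]
Final: pos=(15.556,-15.556), heading=315, 6 segment(s) drawn
Waypoints (7 total):
(0, 0)
(7.071, -7.071)
(4.95, -4.95)
(12.728, -12.728)
(19.092, -19.092)
(6.364, -6.364)
(15.556, -15.556)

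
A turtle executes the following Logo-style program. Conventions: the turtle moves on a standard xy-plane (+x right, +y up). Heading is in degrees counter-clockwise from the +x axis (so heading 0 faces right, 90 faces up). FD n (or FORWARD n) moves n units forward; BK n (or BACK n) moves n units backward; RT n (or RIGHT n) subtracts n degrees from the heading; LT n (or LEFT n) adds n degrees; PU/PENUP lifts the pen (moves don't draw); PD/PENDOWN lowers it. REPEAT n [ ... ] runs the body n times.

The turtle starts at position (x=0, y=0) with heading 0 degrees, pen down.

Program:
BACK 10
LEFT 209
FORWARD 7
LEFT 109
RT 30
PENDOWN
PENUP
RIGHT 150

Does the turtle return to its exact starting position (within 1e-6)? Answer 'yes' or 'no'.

Answer: no

Derivation:
Executing turtle program step by step:
Start: pos=(0,0), heading=0, pen down
BK 10: (0,0) -> (-10,0) [heading=0, draw]
LT 209: heading 0 -> 209
FD 7: (-10,0) -> (-16.122,-3.394) [heading=209, draw]
LT 109: heading 209 -> 318
RT 30: heading 318 -> 288
PD: pen down
PU: pen up
RT 150: heading 288 -> 138
Final: pos=(-16.122,-3.394), heading=138, 2 segment(s) drawn

Start position: (0, 0)
Final position: (-16.122, -3.394)
Distance = 16.476; >= 1e-6 -> NOT closed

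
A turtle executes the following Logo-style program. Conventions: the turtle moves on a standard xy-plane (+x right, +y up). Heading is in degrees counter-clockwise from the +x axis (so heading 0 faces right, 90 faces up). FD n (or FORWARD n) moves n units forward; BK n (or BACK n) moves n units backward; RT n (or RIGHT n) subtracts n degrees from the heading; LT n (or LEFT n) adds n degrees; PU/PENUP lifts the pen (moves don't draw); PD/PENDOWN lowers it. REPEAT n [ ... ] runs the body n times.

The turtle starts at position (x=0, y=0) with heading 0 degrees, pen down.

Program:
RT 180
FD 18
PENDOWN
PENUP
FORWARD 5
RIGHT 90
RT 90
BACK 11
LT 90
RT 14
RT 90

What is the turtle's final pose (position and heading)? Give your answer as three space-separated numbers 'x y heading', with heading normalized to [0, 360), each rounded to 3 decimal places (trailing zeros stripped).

Executing turtle program step by step:
Start: pos=(0,0), heading=0, pen down
RT 180: heading 0 -> 180
FD 18: (0,0) -> (-18,0) [heading=180, draw]
PD: pen down
PU: pen up
FD 5: (-18,0) -> (-23,0) [heading=180, move]
RT 90: heading 180 -> 90
RT 90: heading 90 -> 0
BK 11: (-23,0) -> (-34,0) [heading=0, move]
LT 90: heading 0 -> 90
RT 14: heading 90 -> 76
RT 90: heading 76 -> 346
Final: pos=(-34,0), heading=346, 1 segment(s) drawn

Answer: -34 0 346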